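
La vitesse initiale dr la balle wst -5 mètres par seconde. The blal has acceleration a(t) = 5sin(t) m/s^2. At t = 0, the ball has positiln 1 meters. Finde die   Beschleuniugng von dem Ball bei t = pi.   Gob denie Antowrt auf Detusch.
Wir haben die Beschleunigung a(t) = 5·sin(t). Durch Einsetzen von t = pi: a(pi) = 0.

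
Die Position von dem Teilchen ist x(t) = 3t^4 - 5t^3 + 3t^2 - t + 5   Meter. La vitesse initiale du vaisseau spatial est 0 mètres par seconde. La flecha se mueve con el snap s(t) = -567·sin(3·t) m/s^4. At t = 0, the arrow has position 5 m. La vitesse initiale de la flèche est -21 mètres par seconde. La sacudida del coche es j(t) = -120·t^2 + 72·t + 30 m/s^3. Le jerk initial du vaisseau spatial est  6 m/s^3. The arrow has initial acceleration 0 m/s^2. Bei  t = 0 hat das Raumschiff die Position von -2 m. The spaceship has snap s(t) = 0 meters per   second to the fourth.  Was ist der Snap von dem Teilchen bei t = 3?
Um dies zu lösen, müssen wir 4 Ableitungen unserer Gleichung für die Position x(t) = 3·t^4 - 5·t^3 + 3·t^2 - t + 5 nehmen. Mit d/dt von x(t) finden wir v(t) = 12·t^3 - 15·t^2 + 6·t - 1. Durch Ableiten von der Geschwindigkeit erhalten wir die Beschleunigung: a(t) = 36·t^2 - 30·t + 6. Durch Ableiten von der Beschleunigung erhalten wir den Ruck: j(t) = 72·t - 30. Mit d/dt von j(t) finden wir s(t) = 72. Wir haben den Snap s(t) = 72. Durch Einsetzen von t = 3: s(3) = 72.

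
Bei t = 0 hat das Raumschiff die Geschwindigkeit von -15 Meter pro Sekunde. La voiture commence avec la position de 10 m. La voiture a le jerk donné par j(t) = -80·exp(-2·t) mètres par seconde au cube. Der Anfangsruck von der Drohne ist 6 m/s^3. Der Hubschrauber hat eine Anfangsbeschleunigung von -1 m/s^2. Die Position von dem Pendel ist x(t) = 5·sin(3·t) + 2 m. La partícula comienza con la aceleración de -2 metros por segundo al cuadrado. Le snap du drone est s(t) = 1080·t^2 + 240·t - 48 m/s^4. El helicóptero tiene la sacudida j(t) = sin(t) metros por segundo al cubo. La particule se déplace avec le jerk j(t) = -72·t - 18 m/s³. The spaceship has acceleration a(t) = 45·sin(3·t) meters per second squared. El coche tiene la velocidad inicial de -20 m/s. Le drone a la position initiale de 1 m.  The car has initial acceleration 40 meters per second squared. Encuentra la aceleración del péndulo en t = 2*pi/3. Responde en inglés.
To solve this, we need to take 2 derivatives of our position equation x(t) = 5·sin(3·t) + 2. Differentiating position, we get velocity: v(t) = 15·cos(3·t). Taking d/dt of v(t), we find a(t) = -45·sin(3·t). Using a(t) = -45·sin(3·t) and substituting t = 2*pi/3, we find a = 0.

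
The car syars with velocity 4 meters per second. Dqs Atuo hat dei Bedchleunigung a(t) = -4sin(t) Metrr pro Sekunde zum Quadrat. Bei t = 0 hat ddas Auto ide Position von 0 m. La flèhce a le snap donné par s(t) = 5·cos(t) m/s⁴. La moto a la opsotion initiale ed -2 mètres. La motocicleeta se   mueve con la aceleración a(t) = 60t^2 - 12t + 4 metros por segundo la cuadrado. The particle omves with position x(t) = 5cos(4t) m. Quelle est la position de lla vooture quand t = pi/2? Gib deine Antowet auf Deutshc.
Ausgehend von der Beschleunigung a(t) = -4·sin(t), nehmen wir 2 Stammfunktionen. Das Integral von der Beschleunigung ist die Geschwindigkeit. Mit v(0) = 4 erhalten wir v(t) = 4·cos(t). Durch Integration von der Geschwindigkeit und Verwendung der Anfangsbedingung x(0) = 0, erhalten wir x(t) = 4·sin(t). Aus der Gleichung für die Position x(t) = 4·sin(t), setzen wir t = pi/2 ein und erhalten x = 4.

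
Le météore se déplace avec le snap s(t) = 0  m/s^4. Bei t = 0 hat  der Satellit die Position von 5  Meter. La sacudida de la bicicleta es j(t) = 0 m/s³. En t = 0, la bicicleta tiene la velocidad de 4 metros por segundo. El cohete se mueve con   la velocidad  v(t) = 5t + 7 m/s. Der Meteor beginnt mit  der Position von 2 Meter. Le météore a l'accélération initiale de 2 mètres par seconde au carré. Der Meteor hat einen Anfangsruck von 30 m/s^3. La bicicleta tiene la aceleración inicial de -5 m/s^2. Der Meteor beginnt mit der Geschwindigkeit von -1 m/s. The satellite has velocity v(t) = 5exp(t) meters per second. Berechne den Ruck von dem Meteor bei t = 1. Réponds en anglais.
To find the answer, we compute 1 integral of s(t) = 0. The integral of snap is jerk. Using j(0) = 30, we get j(t) = 30. From the given jerk equation j(t) = 30, we substitute t = 1 to get j = 30.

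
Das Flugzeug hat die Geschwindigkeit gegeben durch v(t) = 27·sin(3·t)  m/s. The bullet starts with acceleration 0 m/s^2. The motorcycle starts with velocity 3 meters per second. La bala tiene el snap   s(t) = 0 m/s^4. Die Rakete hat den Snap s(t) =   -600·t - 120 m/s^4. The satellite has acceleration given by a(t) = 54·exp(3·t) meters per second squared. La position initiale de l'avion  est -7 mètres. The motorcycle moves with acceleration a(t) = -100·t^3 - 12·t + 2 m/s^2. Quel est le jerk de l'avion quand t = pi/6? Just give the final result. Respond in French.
La réponse est -243.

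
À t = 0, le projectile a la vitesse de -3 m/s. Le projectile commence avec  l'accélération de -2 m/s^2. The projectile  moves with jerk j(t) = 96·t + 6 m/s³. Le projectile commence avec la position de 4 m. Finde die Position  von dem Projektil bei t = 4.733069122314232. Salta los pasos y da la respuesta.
x(4.733069122314232) = 2080.81705294954.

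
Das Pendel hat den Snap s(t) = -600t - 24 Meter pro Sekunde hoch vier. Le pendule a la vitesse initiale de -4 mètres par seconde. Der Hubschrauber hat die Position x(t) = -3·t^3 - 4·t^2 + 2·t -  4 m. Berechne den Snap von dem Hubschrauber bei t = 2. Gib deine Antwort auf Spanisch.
Para resolver esto, necesitamos tomar 4 derivadas de nuestra ecuación de la posición x(t) = -3·t^3 - 4·t^2 + 2·t - 4. Derivando la posición, obtenemos la velocidad: v(t) = -9·t^2 - 8·t + 2. La derivada de la velocidad da la aceleración: a(t) = -18·t - 8. Derivando la aceleración, obtenemos la sacudida: j(t) = -18. La derivada de la sacudida da el snap: s(t) = 0. De la ecuación del snap s(t) = 0, sustituimos t = 2 para obtener s = 0.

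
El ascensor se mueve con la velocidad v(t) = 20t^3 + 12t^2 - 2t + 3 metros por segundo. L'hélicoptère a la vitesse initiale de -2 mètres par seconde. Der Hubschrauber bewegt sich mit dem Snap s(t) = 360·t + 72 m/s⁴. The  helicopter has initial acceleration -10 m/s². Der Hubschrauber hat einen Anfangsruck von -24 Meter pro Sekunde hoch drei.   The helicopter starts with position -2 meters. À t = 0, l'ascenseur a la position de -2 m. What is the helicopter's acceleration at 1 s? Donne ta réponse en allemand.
Wir müssen die Stammfunktion unserer Gleichung für den Snap s(t) = 360·t + 72 2-mal finden. Mit ∫s(t)dt und Anwendung von j(0) = -24, finden wir j(t) = 180·t^2 + 72·t - 24. Mit ∫j(t)dt und Anwendung von a(0) = -10, finden wir a(t) = 60·t^3 + 36·t^2 - 24·t - 10. Aus der Gleichung für die Beschleunigung a(t) = 60·t^3 + 36·t^2 - 24·t - 10, setzen wir t = 1 ein und erhalten a = 62.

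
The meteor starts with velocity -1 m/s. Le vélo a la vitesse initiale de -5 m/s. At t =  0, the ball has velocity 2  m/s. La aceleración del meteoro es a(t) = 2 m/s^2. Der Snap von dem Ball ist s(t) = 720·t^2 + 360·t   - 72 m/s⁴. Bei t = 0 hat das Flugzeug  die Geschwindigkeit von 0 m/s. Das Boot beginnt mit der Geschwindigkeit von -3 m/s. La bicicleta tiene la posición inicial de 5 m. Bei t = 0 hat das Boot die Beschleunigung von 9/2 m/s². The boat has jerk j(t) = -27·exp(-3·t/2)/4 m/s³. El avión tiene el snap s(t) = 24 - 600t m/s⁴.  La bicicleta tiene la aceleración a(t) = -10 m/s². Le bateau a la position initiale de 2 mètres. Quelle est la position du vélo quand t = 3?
Pour résoudre ceci, nous devons prendre 2 primitives de notre équation de l'accélération a(t) = -10. La primitive de l'accélération est la vitesse. En utilisant v(0) = -5, nous obtenons v(t) = -10·t - 5. En prenant ∫v(t)dt et en appliquant x(0) = 5, nous trouvons x(t) = -5·t^2 - 5·t + 5. En utilisant x(t) = -5·t^2 - 5·t + 5 et en substituant t = 3, nous trouvons x = -55.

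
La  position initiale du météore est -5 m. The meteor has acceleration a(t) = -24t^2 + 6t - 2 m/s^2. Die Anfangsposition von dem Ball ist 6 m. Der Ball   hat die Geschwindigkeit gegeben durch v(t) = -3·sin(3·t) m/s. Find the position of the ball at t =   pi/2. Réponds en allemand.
Wir müssen unsere Gleichung für die Geschwindigkeit v(t) = -3·sin(3·t) 1-mal integrieren. Mit ∫v(t)dt und Anwendung von x(0) = 6, finden wir x(t) = cos(3·t) + 5. Wir haben die Position x(t) = cos(3·t) + 5. Durch Einsetzen von t = pi/2: x(pi/2) = 5.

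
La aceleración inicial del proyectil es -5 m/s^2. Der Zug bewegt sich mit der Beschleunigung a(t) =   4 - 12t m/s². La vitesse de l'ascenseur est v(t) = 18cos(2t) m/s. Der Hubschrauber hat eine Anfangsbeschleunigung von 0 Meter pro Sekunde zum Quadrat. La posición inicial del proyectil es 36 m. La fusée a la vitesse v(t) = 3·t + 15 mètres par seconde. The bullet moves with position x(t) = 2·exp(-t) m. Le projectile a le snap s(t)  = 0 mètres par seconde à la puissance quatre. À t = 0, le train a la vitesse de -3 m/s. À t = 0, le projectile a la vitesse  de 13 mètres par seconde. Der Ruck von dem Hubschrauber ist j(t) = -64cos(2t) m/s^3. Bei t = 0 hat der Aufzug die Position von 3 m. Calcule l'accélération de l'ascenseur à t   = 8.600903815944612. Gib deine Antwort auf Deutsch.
Um dies zu lösen, müssen wir 1 Ableitung unserer Gleichung für die Geschwindigkeit v(t) = 18·cos(2·t) nehmen. Die Ableitung von der Geschwindigkeit ergibt die Beschleunigung: a(t) = -36·sin(2·t). Mit a(t) = -36·sin(2·t) und Einsetzen von t = 8.600903815944612, finden wir a = 35.8934637051510.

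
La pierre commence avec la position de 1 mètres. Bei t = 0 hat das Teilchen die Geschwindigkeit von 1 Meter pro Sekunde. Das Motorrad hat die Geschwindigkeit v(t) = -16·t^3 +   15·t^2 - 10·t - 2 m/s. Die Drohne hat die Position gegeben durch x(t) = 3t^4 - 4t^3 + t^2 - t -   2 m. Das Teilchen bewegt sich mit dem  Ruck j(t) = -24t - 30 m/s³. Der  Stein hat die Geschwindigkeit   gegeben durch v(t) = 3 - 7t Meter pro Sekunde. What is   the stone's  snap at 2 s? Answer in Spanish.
Partiendo de la velocidad v(t) = 3 - 7·t, tomamos 3 derivadas. Derivando la velocidad, obtenemos la aceleración: a(t) = -7. La derivada de la aceleración da la sacudida: j(t) = 0. Derivando la sacudida, obtenemos el snap: s(t) = 0. Usando s(t) = 0 y sustituyendo t = 2, encontramos s = 0.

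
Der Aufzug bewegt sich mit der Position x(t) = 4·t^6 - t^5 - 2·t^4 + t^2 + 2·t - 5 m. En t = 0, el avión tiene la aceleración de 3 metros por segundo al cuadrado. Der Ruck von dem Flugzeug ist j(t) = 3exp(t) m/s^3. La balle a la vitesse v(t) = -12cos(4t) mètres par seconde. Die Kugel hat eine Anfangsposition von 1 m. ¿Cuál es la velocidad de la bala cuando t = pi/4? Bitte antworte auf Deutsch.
Mit v(t) = -12·cos(4·t) und Einsetzen von t = pi/4, finden wir v = 12.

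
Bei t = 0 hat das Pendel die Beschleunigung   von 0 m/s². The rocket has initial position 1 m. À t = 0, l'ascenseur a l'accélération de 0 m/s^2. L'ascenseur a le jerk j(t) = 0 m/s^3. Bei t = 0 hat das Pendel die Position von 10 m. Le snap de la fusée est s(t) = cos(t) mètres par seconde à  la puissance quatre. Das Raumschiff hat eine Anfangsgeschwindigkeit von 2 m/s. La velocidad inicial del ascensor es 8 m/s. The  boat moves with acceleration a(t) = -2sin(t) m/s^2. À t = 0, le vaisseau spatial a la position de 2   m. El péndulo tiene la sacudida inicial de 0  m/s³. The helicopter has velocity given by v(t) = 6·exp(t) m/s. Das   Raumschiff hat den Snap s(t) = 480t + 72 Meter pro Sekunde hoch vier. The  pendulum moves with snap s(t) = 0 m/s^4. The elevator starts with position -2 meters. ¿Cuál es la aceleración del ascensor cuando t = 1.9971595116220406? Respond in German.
Wir müssen unsere Gleichung für den Ruck j(t) = 0 1-mal integrieren. Durch Integration von dem Ruck und Verwendung der Anfangsbedingung a(0) = 0, erhalten wir a(t) = 0. Mit a(t) = 0 und Einsetzen von t = 1.9971595116220406, finden wir a = 0.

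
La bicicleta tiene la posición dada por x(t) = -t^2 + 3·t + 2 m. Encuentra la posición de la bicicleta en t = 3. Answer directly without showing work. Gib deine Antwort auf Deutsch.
Die Position bei t = 3 ist x = 2.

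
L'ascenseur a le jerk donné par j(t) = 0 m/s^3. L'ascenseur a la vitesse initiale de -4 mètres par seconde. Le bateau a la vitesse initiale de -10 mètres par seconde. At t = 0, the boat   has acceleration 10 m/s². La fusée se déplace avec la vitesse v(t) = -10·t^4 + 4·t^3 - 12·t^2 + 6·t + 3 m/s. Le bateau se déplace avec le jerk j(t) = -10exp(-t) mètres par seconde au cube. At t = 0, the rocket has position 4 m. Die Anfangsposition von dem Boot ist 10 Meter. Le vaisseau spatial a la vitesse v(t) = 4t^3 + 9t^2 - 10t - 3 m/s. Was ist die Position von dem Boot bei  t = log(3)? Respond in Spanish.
Para resolver esto, necesitamos tomar 3 antiderivadas de nuestra ecuación de la sacudida j(t) = -10·exp(-t). La integral de la sacudida, con a(0) = 10, da la aceleración: a(t) = 10·exp(-t). La integral de la aceleración, con v(0) = -10, da la velocidad: v(t) = -10·exp(-t). Tomando ∫v(t)dt y aplicando x(0) = 10, encontramos x(t) = 10·exp(-t). Tenemos la posición x(t) = 10·exp(-t). Sustituyendo t = log(3): x(log(3)) = 10/3.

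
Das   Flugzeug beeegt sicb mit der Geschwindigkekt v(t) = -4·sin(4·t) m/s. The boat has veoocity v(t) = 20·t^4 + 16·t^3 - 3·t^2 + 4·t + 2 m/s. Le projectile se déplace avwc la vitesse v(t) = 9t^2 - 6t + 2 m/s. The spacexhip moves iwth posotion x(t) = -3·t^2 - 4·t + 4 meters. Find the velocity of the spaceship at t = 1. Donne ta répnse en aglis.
Starting from position x(t) = -3·t^2 - 4·t + 4, we take 1 derivative. The derivative of position gives velocity: v(t) = -6·t - 4. Using v(t) = -6·t - 4 and substituting t = 1, we find v = -10.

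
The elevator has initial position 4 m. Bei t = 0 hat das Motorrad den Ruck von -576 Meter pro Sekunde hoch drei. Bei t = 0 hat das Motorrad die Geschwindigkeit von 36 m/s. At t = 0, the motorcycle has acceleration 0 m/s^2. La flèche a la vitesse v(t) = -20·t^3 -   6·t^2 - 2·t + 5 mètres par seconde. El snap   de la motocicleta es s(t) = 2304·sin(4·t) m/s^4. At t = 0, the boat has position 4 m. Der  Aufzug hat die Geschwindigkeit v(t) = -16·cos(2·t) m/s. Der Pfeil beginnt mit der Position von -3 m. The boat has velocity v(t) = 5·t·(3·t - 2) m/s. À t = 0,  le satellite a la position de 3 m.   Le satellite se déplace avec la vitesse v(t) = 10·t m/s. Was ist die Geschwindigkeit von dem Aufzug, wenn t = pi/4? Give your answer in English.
We have velocity v(t) = -16·cos(2·t). Substituting t = pi/4: v(pi/4) = 0.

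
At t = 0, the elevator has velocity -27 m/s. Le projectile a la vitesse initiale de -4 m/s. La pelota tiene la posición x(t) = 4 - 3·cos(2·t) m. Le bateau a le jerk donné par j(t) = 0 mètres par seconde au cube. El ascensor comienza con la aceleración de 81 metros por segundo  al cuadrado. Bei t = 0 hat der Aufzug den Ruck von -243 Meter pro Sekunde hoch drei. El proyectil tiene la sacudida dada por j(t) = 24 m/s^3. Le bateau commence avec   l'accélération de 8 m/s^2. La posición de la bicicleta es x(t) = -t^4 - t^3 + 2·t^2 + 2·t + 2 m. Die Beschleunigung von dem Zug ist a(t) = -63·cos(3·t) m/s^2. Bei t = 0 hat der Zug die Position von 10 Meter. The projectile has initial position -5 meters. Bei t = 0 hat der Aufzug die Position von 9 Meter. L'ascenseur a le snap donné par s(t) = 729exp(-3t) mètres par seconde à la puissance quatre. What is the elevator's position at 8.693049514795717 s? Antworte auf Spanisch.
Para resolver esto, necesitamos tomar 4 integrales de nuestra ecuación del snap s(t) = 729·exp(-3·t). La integral del snap es la sacudida. Usando j(0) = -243, obtenemos j(t) = -243·exp(-3·t). Tomando ∫j(t)dt y aplicando a(0) = 81, encontramos a(t) = 81·exp(-3·t). Tomando ∫a(t)dt y aplicando v(0) = -27, encontramos v(t) = -27·exp(-3·t). La integral de la velocidad, con x(0) = 9, da la posición: x(t) = 9·exp(-3·t). Usando x(t) = 9·exp(-3·t) y sustituyendo t = 8.693049514795717, encontramos x = 4.24827091185602E-11.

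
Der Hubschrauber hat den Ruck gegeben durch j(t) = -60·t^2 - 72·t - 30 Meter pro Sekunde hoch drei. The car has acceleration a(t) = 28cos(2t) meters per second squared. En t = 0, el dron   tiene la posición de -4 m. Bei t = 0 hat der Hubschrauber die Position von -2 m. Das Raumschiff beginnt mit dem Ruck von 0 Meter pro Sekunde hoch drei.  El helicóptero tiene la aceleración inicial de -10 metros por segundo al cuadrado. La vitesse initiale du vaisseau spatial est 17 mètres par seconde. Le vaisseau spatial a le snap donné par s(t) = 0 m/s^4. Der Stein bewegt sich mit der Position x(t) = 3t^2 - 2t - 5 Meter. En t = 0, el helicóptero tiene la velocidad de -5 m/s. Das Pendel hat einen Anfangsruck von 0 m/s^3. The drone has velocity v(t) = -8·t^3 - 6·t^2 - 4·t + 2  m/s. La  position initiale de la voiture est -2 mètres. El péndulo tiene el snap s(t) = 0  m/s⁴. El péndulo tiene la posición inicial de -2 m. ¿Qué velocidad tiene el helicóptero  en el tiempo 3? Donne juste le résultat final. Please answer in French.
La réponse est -899.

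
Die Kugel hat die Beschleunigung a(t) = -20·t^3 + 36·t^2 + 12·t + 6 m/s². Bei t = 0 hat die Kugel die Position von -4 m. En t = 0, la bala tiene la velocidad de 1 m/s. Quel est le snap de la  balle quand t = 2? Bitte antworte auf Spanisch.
Debemos derivar nuestra ecuación de la aceleración a(t) = -20·t^3 + 36·t^2 + 12·t + 6 2 veces. Derivando la aceleración, obtenemos la sacudida: j(t) = -60·t^2 + 72·t + 12. La derivada de la sacudida da el snap: s(t) = 72 - 120·t. Tenemos el snap s(t) = 72 - 120·t. Sustituyendo t = 2: s(2) = -168.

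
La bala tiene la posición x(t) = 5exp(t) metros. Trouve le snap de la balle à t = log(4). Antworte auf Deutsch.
Wir müssen unsere Gleichung für die Position x(t) = 5·exp(t) 4-mal ableiten. Die Ableitung von der Position ergibt die Geschwindigkeit: v(t) = 5·exp(t). Durch Ableiten von der Geschwindigkeit erhalten wir die Beschleunigung: a(t) = 5·exp(t). Mit d/dt von a(t) finden wir j(t) = 5·exp(t). Die Ableitung von dem Ruck ergibt den Snap: s(t) = 5·exp(t). Aus der Gleichung für den Snap s(t) = 5·exp(t), setzen wir t = log(4) ein und erhalten s = 20.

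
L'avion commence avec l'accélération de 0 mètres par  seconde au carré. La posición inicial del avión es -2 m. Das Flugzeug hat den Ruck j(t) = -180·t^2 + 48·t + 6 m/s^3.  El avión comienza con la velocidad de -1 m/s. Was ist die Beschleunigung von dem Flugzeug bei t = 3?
Um dies zu lösen, müssen wir 1 Integral unserer Gleichung für den Ruck j(t) = -180·t^2 + 48·t + 6 finden. Mit ∫j(t)dt und Anwendung von a(0) = 0, finden wir a(t) = 6·t·(-10·t^2 + 4·t + 1). Aus der Gleichung für die Beschleunigung a(t) = 6·t·(-10·t^2 + 4·t + 1), setzen wir t = 3 ein und erhalten a = -1386.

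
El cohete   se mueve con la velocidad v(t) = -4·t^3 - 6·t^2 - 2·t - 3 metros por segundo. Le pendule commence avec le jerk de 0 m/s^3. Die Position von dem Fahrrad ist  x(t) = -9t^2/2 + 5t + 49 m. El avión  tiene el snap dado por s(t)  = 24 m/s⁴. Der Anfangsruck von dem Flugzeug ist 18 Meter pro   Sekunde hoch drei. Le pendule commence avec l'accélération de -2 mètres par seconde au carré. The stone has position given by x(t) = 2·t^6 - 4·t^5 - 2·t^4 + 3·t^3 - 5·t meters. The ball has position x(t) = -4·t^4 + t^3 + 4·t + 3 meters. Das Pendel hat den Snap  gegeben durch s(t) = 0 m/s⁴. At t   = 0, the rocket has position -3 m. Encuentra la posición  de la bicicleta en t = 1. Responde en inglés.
From the given position equation x(t) = -9·t^2/2 + 5·t + 49, we substitute t = 1 to get x = 99/2.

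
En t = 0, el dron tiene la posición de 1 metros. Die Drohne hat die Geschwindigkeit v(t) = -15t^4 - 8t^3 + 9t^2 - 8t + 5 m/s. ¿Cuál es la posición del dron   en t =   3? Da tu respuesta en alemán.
Wir müssen unsere Gleichung für die Geschwindigkeit v(t) = -15·t^4 - 8·t^3 + 9·t^2 - 8·t + 5 1-mal integrieren. Mit ∫v(t)dt und Anwendung von x(0) = 1, finden wir x(t) = -3·t^5 - 2·t^4 + 3·t^3 - 4·t^2 + 5·t + 1. Mit x(t) = -3·t^5 - 2·t^4 + 3·t^3 - 4·t^2 + 5·t + 1 und Einsetzen von t = 3, finden wir x = -830.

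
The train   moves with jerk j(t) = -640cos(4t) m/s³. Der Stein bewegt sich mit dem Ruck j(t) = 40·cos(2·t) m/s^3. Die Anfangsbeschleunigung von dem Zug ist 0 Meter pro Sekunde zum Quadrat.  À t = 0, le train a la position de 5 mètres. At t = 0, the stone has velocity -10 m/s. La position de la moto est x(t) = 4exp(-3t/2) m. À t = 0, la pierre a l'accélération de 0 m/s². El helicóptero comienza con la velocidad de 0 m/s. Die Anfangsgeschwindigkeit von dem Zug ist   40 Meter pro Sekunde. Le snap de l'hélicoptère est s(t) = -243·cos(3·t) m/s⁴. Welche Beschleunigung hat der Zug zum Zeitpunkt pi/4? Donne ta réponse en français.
Nous devons trouver la primitive de notre équation du jerk j(t) = -640·cos(4·t) 1 fois. En intégrant le jerk et en utilisant la condition initiale a(0) = 0, nous obtenons a(t) = -160·sin(4·t). En utilisant a(t) = -160·sin(4·t) et en substituant t = pi/4, nous trouvons a = 0.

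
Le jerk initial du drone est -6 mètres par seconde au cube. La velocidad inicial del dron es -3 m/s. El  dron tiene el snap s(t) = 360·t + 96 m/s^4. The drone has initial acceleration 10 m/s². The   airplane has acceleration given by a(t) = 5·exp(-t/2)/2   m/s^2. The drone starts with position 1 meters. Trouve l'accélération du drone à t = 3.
Nous devons intégrer notre équation du snap s(t) = 360·t + 96 2 fois. La primitive du snap est le jerk. En utilisant j(0) = -6, nous obtenons j(t) = 180·t^2 + 96·t - 6. En prenant ∫j(t)dt et en appliquant a(0) = 10, nous trouvons a(t) = 60·t^3 + 48·t^2 - 6·t + 10. En utilisant a(t) = 60·t^3 + 48·t^2 - 6·t + 10 et en substituant t = 3, nous trouvons a = 2044.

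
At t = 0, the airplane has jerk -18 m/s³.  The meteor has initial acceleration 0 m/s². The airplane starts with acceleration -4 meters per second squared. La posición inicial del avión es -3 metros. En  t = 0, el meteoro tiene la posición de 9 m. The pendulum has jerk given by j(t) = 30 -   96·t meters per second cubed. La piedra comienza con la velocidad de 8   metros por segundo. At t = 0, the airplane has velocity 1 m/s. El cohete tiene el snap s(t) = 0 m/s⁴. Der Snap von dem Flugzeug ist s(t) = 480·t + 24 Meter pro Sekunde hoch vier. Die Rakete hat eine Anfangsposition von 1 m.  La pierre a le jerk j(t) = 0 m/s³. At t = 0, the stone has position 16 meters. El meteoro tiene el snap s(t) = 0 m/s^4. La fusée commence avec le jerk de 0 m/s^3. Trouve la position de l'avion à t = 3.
En partant du snap s(t) = 480·t + 24, nous prenons 4 primitives. En intégrant le snap et en utilisant la condition initiale j(0) = -18, nous obtenons j(t) = 240·t^2 + 24·t - 18. L'intégrale du jerk est l'accélération. En utilisant a(0) = -4, nous obtenons a(t) = 80·t^3 + 12·t^2 - 18·t - 4. La primitive de l'accélération, avec v(0) = 1, donne la vitesse: v(t) = 20·t^4 + 4·t^3 - 9·t^2 - 4·t + 1. En intégrant la vitesse et en utilisant la condition initiale x(0) = -3, nous obtenons x(t) = 4·t^5 + t^4 - 3·t^3 - 2·t^2 + t - 3. En utilisant x(t) = 4·t^5 + t^4 - 3·t^3 - 2·t^2 + t - 3 et en substituant t = 3, nous trouvons x = 954.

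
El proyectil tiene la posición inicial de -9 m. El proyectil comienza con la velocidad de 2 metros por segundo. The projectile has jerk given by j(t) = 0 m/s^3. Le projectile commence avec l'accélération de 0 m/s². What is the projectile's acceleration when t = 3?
To solve this, we need to take 1 antiderivative of our jerk equation j(t) = 0. Taking ∫j(t)dt and applying a(0) = 0, we find a(t) = 0. Using a(t) = 0 and substituting t = 3, we find a = 0.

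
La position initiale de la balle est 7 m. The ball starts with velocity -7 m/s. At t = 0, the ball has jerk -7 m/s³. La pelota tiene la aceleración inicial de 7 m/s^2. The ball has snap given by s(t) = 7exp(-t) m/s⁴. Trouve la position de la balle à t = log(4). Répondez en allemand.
Ausgehend von dem Snap s(t) = 7·exp(-t), nehmen wir 4 Integrale. Durch Integration von dem Snap und Verwendung der Anfangsbedingung j(0) = -7, erhalten wir j(t) = -7·exp(-t). Mit ∫j(t)dt und Anwendung von a(0) = 7, finden wir a(t) = 7·exp(-t). Durch Integration von der Beschleunigung und Verwendung der Anfangsbedingung v(0) = -7, erhalten wir v(t) = -7·exp(-t). Die Stammfunktion von der Geschwindigkeit ist die Position. Mit x(0) = 7 erhalten wir x(t) = 7·exp(-t). Aus der Gleichung für die Position x(t) = 7·exp(-t), setzen wir t = log(4) ein und erhalten x = 7/4.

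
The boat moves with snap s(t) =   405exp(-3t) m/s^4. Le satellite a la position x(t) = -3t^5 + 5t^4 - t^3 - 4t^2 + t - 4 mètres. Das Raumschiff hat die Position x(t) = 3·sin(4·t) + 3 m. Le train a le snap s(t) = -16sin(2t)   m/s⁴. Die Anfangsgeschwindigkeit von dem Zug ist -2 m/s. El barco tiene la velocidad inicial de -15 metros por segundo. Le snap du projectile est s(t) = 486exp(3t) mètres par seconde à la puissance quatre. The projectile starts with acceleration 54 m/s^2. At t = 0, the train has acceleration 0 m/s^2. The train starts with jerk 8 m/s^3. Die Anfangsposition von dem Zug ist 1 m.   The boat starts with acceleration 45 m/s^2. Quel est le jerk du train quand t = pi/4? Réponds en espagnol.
Debemos encontrar la integral de nuestra ecuación del snap s(t) = -16·sin(2·t) 1 vez. La antiderivada del snap es la sacudida. Usando j(0) = 8, obtenemos j(t) = 8·cos(2·t). Usando j(t) = 8·cos(2·t) y sustituyendo t = pi/4, encontramos j = 0.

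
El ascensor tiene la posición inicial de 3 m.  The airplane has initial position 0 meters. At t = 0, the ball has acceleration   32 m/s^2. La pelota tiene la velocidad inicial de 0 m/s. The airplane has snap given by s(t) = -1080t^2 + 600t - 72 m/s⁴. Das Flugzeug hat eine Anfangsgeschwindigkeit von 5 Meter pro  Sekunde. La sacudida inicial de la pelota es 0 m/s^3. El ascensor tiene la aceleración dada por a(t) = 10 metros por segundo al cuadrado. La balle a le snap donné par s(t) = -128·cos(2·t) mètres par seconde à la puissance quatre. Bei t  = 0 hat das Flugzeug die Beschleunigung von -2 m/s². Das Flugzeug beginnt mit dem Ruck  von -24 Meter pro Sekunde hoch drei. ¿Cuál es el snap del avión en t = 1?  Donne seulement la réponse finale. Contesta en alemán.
Der Snap bei t = 1 ist s = -552.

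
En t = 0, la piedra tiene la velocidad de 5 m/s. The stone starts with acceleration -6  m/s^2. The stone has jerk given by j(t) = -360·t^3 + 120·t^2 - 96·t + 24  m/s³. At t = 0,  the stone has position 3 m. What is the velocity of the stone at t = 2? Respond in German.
Ausgehend von dem Ruck j(t) = -360·t^3 + 120·t^2 - 96·t + 24, nehmen wir 2 Integrale. Durch Integration von dem Ruck und Verwendung der Anfangsbedingung a(0) = -6, erhalten wir a(t) = -90·t^4 + 40·t^3 - 48·t^2 + 24·t - 6. Mit ∫a(t)dt und Anwendung von v(0) = 5, finden wir v(t) = -18·t^5 + 10·t^4 - 16·t^3 + 12·t^2 - 6·t + 5. Mit v(t) = -18·t^5 + 10·t^4 - 16·t^3 + 12·t^2 - 6·t + 5 und Einsetzen von t = 2, finden wir v = -503.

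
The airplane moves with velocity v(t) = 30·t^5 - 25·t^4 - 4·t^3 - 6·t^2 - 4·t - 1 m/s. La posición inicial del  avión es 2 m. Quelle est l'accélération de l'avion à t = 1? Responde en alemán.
Um dies zu lösen, müssen wir 1 Ableitung unserer Gleichung für die Geschwindigkeit v(t) = 30·t^5 - 25·t^4 - 4·t^3 - 6·t^2 - 4·t - 1 nehmen. Durch Ableiten von der Geschwindigkeit erhalten wir die Beschleunigung: a(t) = 150·t^4 - 100·t^3 - 12·t^2 - 12·t - 4. Aus der Gleichung für die Beschleunigung a(t) = 150·t^4 - 100·t^3 - 12·t^2 - 12·t - 4, setzen wir t = 1 ein und erhalten a = 22.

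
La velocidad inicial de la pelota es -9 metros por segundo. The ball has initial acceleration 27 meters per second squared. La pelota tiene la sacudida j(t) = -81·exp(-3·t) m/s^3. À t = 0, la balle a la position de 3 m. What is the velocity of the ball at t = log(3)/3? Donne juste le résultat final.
The answer is -3.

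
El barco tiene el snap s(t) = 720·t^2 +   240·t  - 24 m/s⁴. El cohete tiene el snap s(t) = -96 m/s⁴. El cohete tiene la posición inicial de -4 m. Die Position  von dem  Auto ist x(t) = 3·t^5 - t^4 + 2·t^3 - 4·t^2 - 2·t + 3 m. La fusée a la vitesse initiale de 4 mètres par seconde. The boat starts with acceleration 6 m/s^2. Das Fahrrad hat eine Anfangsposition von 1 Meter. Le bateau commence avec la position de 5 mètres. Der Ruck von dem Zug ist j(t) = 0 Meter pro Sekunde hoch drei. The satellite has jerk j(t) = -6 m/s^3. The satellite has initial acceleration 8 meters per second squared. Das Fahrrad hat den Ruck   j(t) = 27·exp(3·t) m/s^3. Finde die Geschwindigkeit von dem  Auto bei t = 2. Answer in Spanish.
Para resolver esto, necesitamos tomar 1 derivada de nuestra ecuación de la posición x(t) = 3·t^5 - t^4 + 2·t^3 - 4·t^2 - 2·t + 3. Tomando d/dt de x(t), encontramos v(t) = 15·t^4 - 4·t^3 + 6·t^2 - 8·t - 2. De la ecuación de la velocidad v(t) = 15·t^4 - 4·t^3 + 6·t^2 - 8·t - 2, sustituimos t = 2 para obtener v = 214.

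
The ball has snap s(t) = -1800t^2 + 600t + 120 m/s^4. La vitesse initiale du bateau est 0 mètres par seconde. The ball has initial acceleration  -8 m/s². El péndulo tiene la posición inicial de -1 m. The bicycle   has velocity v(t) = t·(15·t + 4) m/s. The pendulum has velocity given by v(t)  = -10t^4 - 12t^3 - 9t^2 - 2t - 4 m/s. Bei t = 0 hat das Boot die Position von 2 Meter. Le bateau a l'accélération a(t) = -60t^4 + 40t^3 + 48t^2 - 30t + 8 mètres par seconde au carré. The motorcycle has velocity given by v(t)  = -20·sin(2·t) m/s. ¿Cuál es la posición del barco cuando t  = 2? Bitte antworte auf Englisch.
To solve this, we need to take 2 integrals of our acceleration equation a(t) = -60·t^4 + 40·t^3 + 48·t^2 - 30·t + 8. Taking ∫a(t)dt and applying v(0) = 0, we find v(t) = t·(-12·t^4 + 10·t^3 + 16·t^2 - 15·t + 8). The integral of velocity is position. Using x(0) = 2, we get x(t) = -2·t^6 + 2·t^5 + 4·t^4 - 5·t^3 + 4·t^2 + 2. From the given position equation x(t) = -2·t^6 + 2·t^5 + 4·t^4 - 5·t^3 + 4·t^2 + 2, we substitute t = 2 to get x = -22.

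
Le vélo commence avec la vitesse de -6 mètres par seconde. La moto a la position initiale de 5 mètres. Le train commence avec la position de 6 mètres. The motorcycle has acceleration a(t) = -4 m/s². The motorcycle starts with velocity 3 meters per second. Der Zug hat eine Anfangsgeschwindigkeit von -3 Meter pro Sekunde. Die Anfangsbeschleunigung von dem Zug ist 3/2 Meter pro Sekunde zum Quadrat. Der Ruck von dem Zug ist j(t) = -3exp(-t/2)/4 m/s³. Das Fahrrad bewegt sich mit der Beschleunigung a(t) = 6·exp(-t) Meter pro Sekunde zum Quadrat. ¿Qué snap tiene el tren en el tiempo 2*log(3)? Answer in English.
To solve this, we need to take 1 derivative of our jerk equation j(t) = -3·exp(-t/2)/4. Differentiating jerk, we get snap: s(t) = 3·exp(-t/2)/8. We have snap s(t) = 3·exp(-t/2)/8. Substituting t = 2*log(3): s(2*log(3)) = 1/8.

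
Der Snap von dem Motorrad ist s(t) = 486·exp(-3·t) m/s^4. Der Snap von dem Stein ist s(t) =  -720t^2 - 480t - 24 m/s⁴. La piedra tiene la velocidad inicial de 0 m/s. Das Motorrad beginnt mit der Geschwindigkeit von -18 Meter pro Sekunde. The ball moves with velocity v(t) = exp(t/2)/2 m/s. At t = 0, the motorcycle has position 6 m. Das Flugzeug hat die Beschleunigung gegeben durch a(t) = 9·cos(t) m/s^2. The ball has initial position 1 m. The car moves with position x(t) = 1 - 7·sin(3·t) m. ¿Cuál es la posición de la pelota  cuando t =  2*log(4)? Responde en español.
Partiendo de la velocidad v(t) = exp(t/2)/2, tomamos 1 integral. La integral de la velocidad, con x(0) = 1, da la posición: x(t) = exp(t/2). De la ecuación de la posición x(t) = exp(t/2), sustituimos t = 2*log(4) para obtener x = 4.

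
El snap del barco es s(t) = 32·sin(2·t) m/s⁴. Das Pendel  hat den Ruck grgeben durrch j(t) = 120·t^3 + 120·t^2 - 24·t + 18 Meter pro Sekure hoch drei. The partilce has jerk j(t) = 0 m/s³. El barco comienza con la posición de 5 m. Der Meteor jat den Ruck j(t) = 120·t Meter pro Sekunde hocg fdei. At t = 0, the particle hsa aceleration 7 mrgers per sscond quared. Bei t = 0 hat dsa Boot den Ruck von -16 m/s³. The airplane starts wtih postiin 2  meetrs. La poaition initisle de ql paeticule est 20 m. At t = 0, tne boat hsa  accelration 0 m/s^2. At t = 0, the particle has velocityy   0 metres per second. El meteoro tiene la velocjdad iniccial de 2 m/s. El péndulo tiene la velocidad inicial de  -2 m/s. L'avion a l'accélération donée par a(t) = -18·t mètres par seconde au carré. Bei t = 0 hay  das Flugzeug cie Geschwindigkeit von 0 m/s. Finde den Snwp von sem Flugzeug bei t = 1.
Wir müssen unsere Gleichung für die Beschleunigung a(t) = -18·t 2-mal ableiten. Die Ableitung von der Beschleunigung ergibt den Ruck: j(t) = -18. Durch Ableiten von dem Ruck erhalten wir den Snap: s(t) = 0. Wir haben den Snap s(t) = 0. Durch Einsetzen von t = 1: s(1) = 0.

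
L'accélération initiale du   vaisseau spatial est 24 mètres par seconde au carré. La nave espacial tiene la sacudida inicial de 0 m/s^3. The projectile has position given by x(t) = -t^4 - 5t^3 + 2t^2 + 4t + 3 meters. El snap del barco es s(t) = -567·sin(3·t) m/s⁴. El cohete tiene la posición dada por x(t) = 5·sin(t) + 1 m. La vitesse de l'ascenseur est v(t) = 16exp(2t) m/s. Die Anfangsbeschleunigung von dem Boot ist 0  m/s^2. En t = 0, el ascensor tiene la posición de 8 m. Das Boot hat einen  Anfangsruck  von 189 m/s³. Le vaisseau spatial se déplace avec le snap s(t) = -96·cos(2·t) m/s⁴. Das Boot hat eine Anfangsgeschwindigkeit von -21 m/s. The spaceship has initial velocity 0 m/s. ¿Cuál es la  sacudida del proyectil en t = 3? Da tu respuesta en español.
Debemos derivar nuestra ecuación de la posición x(t) = -t^4 - 5·t^3 + 2·t^2 + 4·t + 3 3 veces. La derivada de la posición da la velocidad: v(t) = -4·t^3 - 15·t^2 + 4·t + 4. La derivada de la velocidad da la aceleración: a(t) = -12·t^2 - 30·t + 4. La derivada de la aceleración da la sacudida: j(t) = -24·t - 30. Tenemos la sacudida j(t) = -24·t - 30. Sustituyendo t = 3: j(3) = -102.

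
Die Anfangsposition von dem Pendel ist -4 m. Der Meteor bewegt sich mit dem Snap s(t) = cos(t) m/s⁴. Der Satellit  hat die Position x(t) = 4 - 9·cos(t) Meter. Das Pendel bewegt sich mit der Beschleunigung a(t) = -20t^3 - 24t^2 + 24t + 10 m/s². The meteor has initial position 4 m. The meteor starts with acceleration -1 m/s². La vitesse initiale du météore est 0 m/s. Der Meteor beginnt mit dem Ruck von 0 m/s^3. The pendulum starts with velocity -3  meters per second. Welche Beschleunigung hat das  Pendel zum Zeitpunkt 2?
Aus der Gleichung für die Beschleunigung a(t) = -20·t^3 - 24·t^2 + 24·t + 10, setzen wir t = 2 ein und erhalten a = -198.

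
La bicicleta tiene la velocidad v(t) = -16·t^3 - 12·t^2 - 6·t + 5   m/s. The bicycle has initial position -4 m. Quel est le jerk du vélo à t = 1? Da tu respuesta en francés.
Pour résoudre ceci, nous devons prendre 2 dérivées de notre équation de la vitesse v(t) = -16·t^3 - 12·t^2 - 6·t + 5. La dérivée de la vitesse donne l'accélération: a(t) = -48·t^2 - 24·t - 6. En dérivant l'accélération, nous obtenons le jerk: j(t) = -96·t - 24. De l'équation du jerk j(t) = -96·t - 24, nous substituons t = 1 pour obtenir j = -120.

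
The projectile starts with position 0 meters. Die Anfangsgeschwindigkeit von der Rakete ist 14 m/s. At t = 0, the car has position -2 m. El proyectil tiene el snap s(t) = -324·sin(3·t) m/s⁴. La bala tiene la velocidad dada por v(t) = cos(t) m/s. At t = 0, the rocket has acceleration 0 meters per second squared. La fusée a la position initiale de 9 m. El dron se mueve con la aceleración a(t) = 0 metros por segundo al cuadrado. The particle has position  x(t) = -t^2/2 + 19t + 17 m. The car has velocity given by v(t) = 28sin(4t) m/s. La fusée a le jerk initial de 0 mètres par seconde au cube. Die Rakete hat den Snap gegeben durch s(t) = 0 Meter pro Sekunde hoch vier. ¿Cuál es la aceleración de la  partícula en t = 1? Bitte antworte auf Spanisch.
Partiendo de la posición x(t) = -t^2/2 + 19·t + 17, tomamos 2 derivadas. La derivada de la posición da la velocidad: v(t) = 19 - t. Derivando la velocidad, obtenemos la aceleración: a(t) = -1. Usando a(t) = -1 y sustituyendo t = 1, encontramos a = -1.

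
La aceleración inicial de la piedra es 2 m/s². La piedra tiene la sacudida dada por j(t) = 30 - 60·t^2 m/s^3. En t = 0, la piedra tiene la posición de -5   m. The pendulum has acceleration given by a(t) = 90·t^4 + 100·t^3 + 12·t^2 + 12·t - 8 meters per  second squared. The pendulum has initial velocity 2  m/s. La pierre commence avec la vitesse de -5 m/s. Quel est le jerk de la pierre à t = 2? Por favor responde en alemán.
Wir haben den Ruck j(t) = 30 - 60·t^2. Durch Einsetzen von t = 2: j(2) = -210.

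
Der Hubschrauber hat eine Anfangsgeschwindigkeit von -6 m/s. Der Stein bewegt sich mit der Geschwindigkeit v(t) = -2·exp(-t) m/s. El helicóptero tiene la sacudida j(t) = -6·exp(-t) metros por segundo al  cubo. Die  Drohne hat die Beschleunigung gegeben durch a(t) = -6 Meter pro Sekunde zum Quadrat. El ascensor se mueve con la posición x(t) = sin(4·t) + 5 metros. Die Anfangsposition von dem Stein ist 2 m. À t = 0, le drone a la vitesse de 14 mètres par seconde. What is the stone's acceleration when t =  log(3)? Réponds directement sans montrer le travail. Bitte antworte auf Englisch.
a(log(3)) = 2/3.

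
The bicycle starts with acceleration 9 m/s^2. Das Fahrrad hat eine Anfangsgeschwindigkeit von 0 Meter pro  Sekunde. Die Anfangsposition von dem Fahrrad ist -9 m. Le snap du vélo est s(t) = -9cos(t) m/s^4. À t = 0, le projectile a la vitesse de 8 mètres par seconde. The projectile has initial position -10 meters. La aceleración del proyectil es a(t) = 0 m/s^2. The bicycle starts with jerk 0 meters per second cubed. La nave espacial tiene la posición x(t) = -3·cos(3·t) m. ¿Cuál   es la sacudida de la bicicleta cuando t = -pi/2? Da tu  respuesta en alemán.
Wir müssen die Stammfunktion unserer Gleichung für den Snap s(t) = -9·cos(t) 1-mal finden. Die Stammfunktion von dem Snap, mit j(0) = 0, ergibt den Ruck: j(t) = -9·sin(t). Aus der Gleichung für den Ruck j(t) = -9·sin(t), setzen wir t = -pi/2 ein und erhalten j = 9.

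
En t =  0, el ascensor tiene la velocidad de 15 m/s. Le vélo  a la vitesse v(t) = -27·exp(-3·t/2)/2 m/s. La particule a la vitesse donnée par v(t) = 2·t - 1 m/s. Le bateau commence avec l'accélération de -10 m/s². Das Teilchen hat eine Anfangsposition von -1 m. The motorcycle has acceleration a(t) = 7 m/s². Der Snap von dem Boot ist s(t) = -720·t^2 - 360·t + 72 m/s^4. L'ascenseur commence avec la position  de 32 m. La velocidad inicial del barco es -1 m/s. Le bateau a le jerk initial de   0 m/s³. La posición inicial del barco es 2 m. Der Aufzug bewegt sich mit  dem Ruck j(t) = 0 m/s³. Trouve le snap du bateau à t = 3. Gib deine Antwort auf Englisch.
Using s(t) = -720·t^2 - 360·t + 72 and substituting t = 3, we find s = -7488.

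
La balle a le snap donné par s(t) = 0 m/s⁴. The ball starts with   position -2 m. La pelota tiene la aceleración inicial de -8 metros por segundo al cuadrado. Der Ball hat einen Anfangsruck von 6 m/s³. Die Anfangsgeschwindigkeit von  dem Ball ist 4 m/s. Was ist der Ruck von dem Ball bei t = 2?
Wir müssen unsere Gleichung für den Snap s(t) = 0 1-mal integrieren. Durch Integration von dem Snap und Verwendung der Anfangsbedingung j(0) = 6, erhalten wir j(t) = 6. Wir haben den Ruck j(t) = 6. Durch Einsetzen von t = 2: j(2) = 6.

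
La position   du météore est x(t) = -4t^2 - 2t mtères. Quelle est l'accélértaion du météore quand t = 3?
Nous devons dériver notre équation de la position x(t) = -4·t^2 - 2·t 2 fois. La dérivée de la position donne la vitesse: v(t) = -8·t - 2. La dérivée de la vitesse donne l'accélération: a(t) = -8. De l'équation de l'accélération a(t) = -8, nous substituons t = 3 pour obtenir a = -8.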